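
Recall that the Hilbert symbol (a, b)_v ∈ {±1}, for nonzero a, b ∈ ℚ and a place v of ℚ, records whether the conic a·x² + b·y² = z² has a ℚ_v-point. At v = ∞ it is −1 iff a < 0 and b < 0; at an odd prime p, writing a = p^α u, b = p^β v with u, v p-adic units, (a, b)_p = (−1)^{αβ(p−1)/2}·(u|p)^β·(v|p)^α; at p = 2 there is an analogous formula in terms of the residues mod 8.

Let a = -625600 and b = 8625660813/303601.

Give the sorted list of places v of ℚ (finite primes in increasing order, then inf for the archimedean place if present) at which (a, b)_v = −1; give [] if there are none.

[3, 31]

Mod squares: a ≡ -391, b ≡ 14973. Check v ∈ {∞, 2, 3, 5, 7, 11, 17, 19, 23, 29, 31}.
v=29: a=29^0·(≡17), b=29^-2·(≡24) mod 29; (17|29)=-1, (24|29)=+1; (−1)^{0·-2·14}·(-1)^-2·(+1)^0 = +1.
v=2: v_2(a)=6, v_2(b)=0; units ≡ 1, 5 (mod 8); ε·ε+αω+βω = 0·0+6·1+0·0 ≡ 0  ⇒  (a,b)_2 = +1.
v=3: a=3^0·(≡2), b=3^3·(≡2) mod 3; (2|3)=-1, (2|3)=-1; (−1)^{0·3·1}·(-1)^3·(-1)^0 = -1.
v=17: a=17^1·(≡5), b=17^0·(≡4) mod 17; (5|17)=-1, (4|17)=+1; (−1)^{1·0·8}·(-1)^0·(+1)^1 = +1.
v=7: a=7^0·(≡4), b=7^1·(≡2) mod 7; (4|7)=+1, (2|7)=+1; (−1)^{0·1·3}·(+1)^1·(+1)^0 = +1.
v=19: a=19^0·(≡13), b=19^-2·(≡4) mod 19; (13|19)=-1, (4|19)=+1; (−1)^{0·-2·9}·(-1)^-2·(+1)^0 = +1.
v=11: a=11^0·(≡3), b=11^2·(≡7) mod 11; (3|11)=+1, (7|11)=-1; (−1)^{0·2·5}·(+1)^2·(-1)^0 = +1.
v=31: a=31^0·(≡11), b=31^1·(≡8) mod 31; (11|31)=-1, (8|31)=+1; (−1)^{0·1·15}·(-1)^1·(+1)^0 = -1.
v=23: a=23^1·(≡9), b=23^3·(≡10) mod 23; (9|23)=+1, (10|23)=-1; (−1)^{1·3·11}·(+1)^3·(-1)^1 = +1.
v=5: a=5^2·(≡1), b=5^0·(≡3) mod 5; (1|5)=+1, (3|5)=-1; (−1)^{2·0·2}·(+1)^0·(-1)^2 = +1.
v=∞: -391 < 0 and 14973 > 0  ⇒  (a,b)_∞ = +1.
|Ram(-391, 14973)| = 2, even; anisotropic at {3, 31}.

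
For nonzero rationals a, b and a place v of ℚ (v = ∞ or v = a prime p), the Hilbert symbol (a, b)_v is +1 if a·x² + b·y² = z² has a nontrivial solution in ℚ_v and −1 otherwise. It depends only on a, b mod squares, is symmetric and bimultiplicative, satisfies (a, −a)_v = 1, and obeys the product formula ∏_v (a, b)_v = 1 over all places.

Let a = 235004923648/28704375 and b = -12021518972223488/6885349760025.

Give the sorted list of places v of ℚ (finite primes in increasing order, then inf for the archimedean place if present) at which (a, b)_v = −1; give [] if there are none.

[7, 23]

Mod squares: a ≡ 33649, b ≡ -2. Check v ∈ {∞, 2, 3, 5, 7, 11, 13, 19, 23, 31}.
v=2: v_2(a)=8, v_2(b)=33; units ≡ 1, 7 (mod 8); ε·ε+αω+βω = 0·1+8·0+33·0 ≡ 0  ⇒  (a,b)_2 = +1.
v=13: a=13^0·(≡6), b=13^4·(≡6) mod 13; (6|13)=-1, (6|13)=-1; (−1)^{0·4·6}·(-1)^4·(-1)^0 = +1.
v=5: a=5^-4·(≡4), b=5^-2·(≡2) mod 5; (4|5)=+1, (2|5)=-1; (−1)^{-4·-2·2}·(+1)^-2·(-1)^-4 = +1.
v=7: a=7^-1·(≡3), b=7^2·(≡3) mod 7; (3|7)=-1, (3|7)=-1; (−1)^{-1·2·3}·(-1)^2·(-1)^-1 = -1.
v=3: a=3^-8·(≡1), b=3^-8·(≡1) mod 3; (1|3)=+1, (1|3)=+1; (−1)^{-8·-8·1}·(+1)^-8·(+1)^-8 = +1.
v=19: a=19^3·(≡6), b=19^-2·(≡17) mod 19; (6|19)=+1, (17|19)=+1; (−1)^{3·-2·9}·(+1)^-2·(+1)^3 = +1.
v=11: a=11^1·(≡1), b=11^-2·(≡9) mod 11; (1|11)=+1, (9|11)=+1; (−1)^{1·-2·5}·(+1)^-2·(+1)^1 = +1.
v=23: a=23^3·(≡17), b=23^0·(≡10) mod 23; (17|23)=-1, (10|23)=-1; (−1)^{3·0·11}·(-1)^0·(-1)^3 = -1.
v=31: a=31^0·(≡8), b=31^-2·(≡6) mod 31; (8|31)=+1, (6|31)=-1; (−1)^{0·-2·15}·(+1)^-2·(-1)^0 = +1.
v=∞: 33649 > 0 and -2 < 0  ⇒  (a,b)_∞ = +1.
Ram(33649, -2) = {7, 23}; no ℚ_7-point on the conic.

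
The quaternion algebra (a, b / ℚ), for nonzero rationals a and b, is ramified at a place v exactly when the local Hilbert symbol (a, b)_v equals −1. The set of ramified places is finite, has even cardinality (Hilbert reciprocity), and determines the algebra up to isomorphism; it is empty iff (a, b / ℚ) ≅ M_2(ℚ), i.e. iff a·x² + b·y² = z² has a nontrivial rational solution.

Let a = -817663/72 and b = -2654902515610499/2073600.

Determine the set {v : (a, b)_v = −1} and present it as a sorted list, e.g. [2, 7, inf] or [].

[2, 11, 41, inf]

Mod squares: a ≡ -33374, b ≡ -11. Check v ∈ {∞, 2, 3, 5, 7, 11, 19, 37, 41}.
v=3: a=3^-2·(≡1), b=3^-4·(≡1) mod 3; (1|3)=+1, (1|3)=+1; (−1)^{-2·-4·1}·(+1)^-4·(+1)^-2 = +1.
v=7: a=7^2·(≡4), b=7^4·(≡3) mod 7; (4|7)=+1, (3|7)=-1; (−1)^{2·4·3}·(+1)^4·(-1)^2 = +1.
v=37: a=37^1·(≡5), b=37^2·(≡27) mod 37; (5|37)=-1, (27|37)=+1; (−1)^{1·2·18}·(-1)^2·(+1)^1 = +1.
v=2: v_2(a)=-3, v_2(b)=-10; units ≡ 1, 5 (mod 8); ε·ε+αω+βω = 0·0+-3·1+-10·0 ≡ 1  ⇒  (a,b)_2 = -1.
v=11: a=11^1·(≡10), b=11^3·(≡6) mod 11; (10|11)=-1, (6|11)=-1; (−1)^{1·3·5}·(-1)^3·(-1)^1 = -1.
v=41: a=41^1·(≡14), b=41^2·(≡30) mod 41; (14|41)=-1, (30|41)=-1; (−1)^{1·2·20}·(-1)^2·(-1)^1 = -1.
v=∞: -33374 < 0 and -11 < 0  ⇒  (a,b)_∞ = -1.
v=5: a=5^0·(≡1), b=5^-2·(≡4) mod 5; (1|5)=+1, (4|5)=+1; (−1)^{0·-2·2}·(+1)^-2·(+1)^0 = +1.
v=19: a=19^0·(≡9), b=19^2·(≡2) mod 19; (9|19)=+1, (2|19)=-1; (−1)^{0·2·9}·(+1)^2·(-1)^0 = +1.
Ram(-33374, -11) = {2, 11, 41, ∞}; no ℚ_2-point on the conic.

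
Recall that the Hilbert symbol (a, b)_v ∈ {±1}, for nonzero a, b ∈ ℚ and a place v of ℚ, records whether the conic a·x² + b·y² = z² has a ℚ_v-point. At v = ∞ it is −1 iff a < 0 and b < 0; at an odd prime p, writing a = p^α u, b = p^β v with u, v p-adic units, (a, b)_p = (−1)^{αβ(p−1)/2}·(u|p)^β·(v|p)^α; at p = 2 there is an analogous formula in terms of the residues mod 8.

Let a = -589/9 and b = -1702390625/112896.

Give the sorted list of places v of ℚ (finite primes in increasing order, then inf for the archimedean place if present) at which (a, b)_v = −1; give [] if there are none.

(a, b) ≡ (-589, -377) mod (ℚ^×)²; places V = {2, 3, 5, 7, 13, 17, 19, 29, 31, ∞}.
(a,b)_2: α=0, β=-8; u≡3, v≡7 (mod 8); ε(u)ε(v)=1·1, αω(v)=0·0, βω(u)=-8·1; sum ≡ 1  ⇒  -1.
(a,b)_3: α=-2, u≡2; β=-2, v≡1 (mod 3); (2|3)=-1, (1|3)=+1; sign (−1)^0·-1^-2·+1^-2 = +1.
(a,b)_13: α=0, u≡1; β=1, v≡12 (mod 13); (1|13)=+1, (12|13)=+1; sign (−1)^0·+1^1·+1^0 = +1.
(a,b)_17: α=0, u≡12; β=2, v≡6 (mod 17); (12|17)=-1, (6|17)=-1; sign (−1)^0·-1^2·-1^0 = +1.
(a,b)_31: α=1, u≡22; β=0, v≡29 (mod 31); (22|31)=-1, (29|31)=-1; sign (−1)^0·-1^0·-1^1 = -1.
(a,b)_5: α=0, u≡4; β=6, v≡2 (mod 5); (4|5)=+1, (2|5)=-1; sign (−1)^0·+1^6·-1^0 = +1.
(a,b)_19: α=1, u≡5; β=0, v≡15 (mod 19); (5|19)=+1, (15|19)=-1; sign (−1)^0·+1^0·-1^1 = -1.
(a,b)_∞: sgn(-589)=−, sgn(-377)=−, so -1.
(a,b)_7: α=0, u≡3; β=-2, v≡2 (mod 7); (3|7)=-1, (2|7)=+1; sign (−1)^0·-1^-2·+1^0 = +1.
(a,b)_29: α=0, u≡28; β=1, v≡20 (mod 29); (28|29)=+1, (20|29)=+1; sign (−1)^0·+1^1·+1^0 = +1.
|Ram(-589, -377)| = 4, even; anisotropic at {2, 19, 31, ∞}.

[2, 19, 31, inf]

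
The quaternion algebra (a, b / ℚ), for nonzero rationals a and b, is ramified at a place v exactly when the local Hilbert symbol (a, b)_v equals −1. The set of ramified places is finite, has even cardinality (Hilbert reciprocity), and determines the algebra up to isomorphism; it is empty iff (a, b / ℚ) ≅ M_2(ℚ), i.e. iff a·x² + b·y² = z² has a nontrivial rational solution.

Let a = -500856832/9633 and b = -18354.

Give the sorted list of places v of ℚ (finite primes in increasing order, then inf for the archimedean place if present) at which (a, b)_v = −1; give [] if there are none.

(a, b) ≡ (-568974, -18354) mod (ℚ^×)²; places V = {2, 3, 7, 13, 19, 23, 31, ∞}.
(a,b)_13: α=-2, u≡1; β=0, v≡2 (mod 13); (1|13)=+1, (2|13)=-1; sign (−1)^0·+1^0·-1^-2 = +1.
(a,b)_19: α=-1, u≡6; β=1, v≡3 (mod 19); (6|19)=+1, (3|19)=-1; sign (−1)^1·+1^1·-1^-1 = +1.
(a,b)_2: α=11, β=1; u≡1, v≡7 (mod 8); ε(u)ε(v)=0·1, αω(v)=11·0, βω(u)=1·0; sum ≡ 0  ⇒  +1.
(a,b)_∞: sgn(-568974)=−, sgn(-18354)=−, so -1.
(a,b)_31: α=1, u≡27; β=0, v≡29 (mod 31); (27|31)=-1, (29|31)=-1; sign (−1)^0·-1^0·-1^1 = -1.
(a,b)_3: α=-1, u≡2; β=1, v≡2 (mod 3); (2|3)=-1, (2|3)=-1; sign (−1)^1·-1^1·-1^-1 = -1.
(a,b)_7: α=3, u≡4; β=1, v≡3 (mod 7); (4|7)=+1, (3|7)=-1; sign (−1)^1·+1^1·-1^3 = +1.
(a,b)_23: α=1, u≡19; β=1, v≡7 (mod 23); (19|23)=-1, (7|23)=-1; sign (−1)^1·-1^1·-1^1 = -1.
|Ram(-568974, -18354)| = 4, even; anisotropic at {3, 23, 31, ∞}.

[3, 23, 31, inf]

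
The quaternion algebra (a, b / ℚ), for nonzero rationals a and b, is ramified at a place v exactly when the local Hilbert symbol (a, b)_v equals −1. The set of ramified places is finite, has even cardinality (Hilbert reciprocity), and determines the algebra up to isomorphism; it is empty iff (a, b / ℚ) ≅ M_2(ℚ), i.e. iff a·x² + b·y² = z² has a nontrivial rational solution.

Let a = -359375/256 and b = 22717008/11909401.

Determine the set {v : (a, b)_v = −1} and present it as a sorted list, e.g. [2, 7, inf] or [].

(a, b) ≡ (-23, 437) mod (ℚ^×)²; places V = {2, 3, 5, 7, 17, 19, 23, 29, ∞}.
(a,b)_7: α=0, u≡3; β=-2, v≡3 (mod 7); (3|7)=-1, (3|7)=-1; sign (−1)^0·-1^-2·-1^0 = +1.
(a,b)_2: α=-8, β=4; u≡1, v≡5 (mod 8); ε(u)ε(v)=0·0, αω(v)=-8·1, βω(u)=4·0; sum ≡ 0  ⇒  +1.
(a,b)_29: α=0, u≡13; β=-2, v≡10 (mod 29); (13|29)=+1, (10|29)=-1; sign (−1)^0·+1^-2·-1^0 = +1.
(a,b)_23: α=1, u≡5; β=1, v≡7 (mod 23); (5|23)=-1, (7|23)=-1; sign (−1)^1·-1^1·-1^1 = -1.
(a,b)_19: α=0, u≡18; β=3, v≡4 (mod 19); (18|19)=-1, (4|19)=+1; sign (−1)^0·-1^3·+1^0 = -1.
(a,b)_17: α=0, u≡5; β=-2, v≡10 (mod 17); (5|17)=-1, (10|17)=-1; sign (−1)^0·-1^-2·-1^0 = +1.
(a,b)_∞: sgn(-23)=−, sgn(437)=+, so +1.
(a,b)_3: α=0, u≡1; β=2, v≡2 (mod 3); (1|3)=+1, (2|3)=-1; sign (−1)^0·+1^2·-1^0 = +1.
(a,b)_5: α=6, u≡2; β=0, v≡3 (mod 5); (2|5)=-1, (3|5)=-1; sign (−1)^0·-1^0·-1^6 = +1.
(-23, 437 / ℚ) ramifies at {19, 23}: a division algebra.

[19, 23]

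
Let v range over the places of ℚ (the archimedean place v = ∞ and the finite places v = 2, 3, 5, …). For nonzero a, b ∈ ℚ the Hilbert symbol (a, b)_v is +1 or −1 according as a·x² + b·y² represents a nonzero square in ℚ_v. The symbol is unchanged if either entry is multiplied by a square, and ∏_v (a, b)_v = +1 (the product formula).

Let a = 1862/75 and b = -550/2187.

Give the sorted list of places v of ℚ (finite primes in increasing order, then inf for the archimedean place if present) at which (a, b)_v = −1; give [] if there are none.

[3, 19]

(a, b) ≡ (114, -66) mod (ℚ^×)²; places V = {2, 3, 5, 7, 11, 19, ∞}.
(a,b)_5: α=-2, u≡4; β=2, v≡4 (mod 5); (4|5)=+1, (4|5)=+1; sign (−1)^0·+1^2·+1^-2 = +1.
(a,b)_19: α=1, u≡16; β=0, v≡10 (mod 19); (16|19)=+1, (10|19)=-1; sign (−1)^0·+1^0·-1^1 = -1.
(a,b)_7: α=2, u≡2; β=0, v≡1 (mod 7); (2|7)=+1, (1|7)=+1; sign (−1)^0·+1^0·+1^2 = +1.
(a,b)_2: α=1, β=1; u≡1, v≡7 (mod 8); ε(u)ε(v)=0·1, αω(v)=1·0, βω(u)=1·0; sum ≡ 0  ⇒  +1.
(a,b)_11: α=0, u≡4; β=1, v≡3 (mod 11); (4|11)=+1, (3|11)=+1; sign (−1)^0·+1^1·+1^0 = +1.
(a,b)_∞: sgn(114)=+, sgn(-66)=−, so +1.
(a,b)_3: α=-1, u≡2; β=-7, v≡2 (mod 3); (2|3)=-1, (2|3)=-1; sign (−1)^1·-1^-7·-1^-1 = -1.
(114, -66 / ℚ) ramifies at {3, 19}: a division algebra.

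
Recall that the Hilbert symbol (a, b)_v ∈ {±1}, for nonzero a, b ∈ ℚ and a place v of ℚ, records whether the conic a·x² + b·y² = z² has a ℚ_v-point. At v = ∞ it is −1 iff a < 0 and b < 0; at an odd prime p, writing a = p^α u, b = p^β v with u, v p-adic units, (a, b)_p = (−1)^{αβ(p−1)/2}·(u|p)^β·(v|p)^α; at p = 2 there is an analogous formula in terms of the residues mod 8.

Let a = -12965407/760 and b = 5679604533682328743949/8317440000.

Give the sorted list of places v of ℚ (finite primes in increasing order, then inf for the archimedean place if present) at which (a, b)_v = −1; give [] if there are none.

[2, 17, 19, 29]

(a, b) ≡ (-8523970, 221) mod (ℚ^×)²; places V = {2, 3, 5, 7, 13, 17, 19, 23, 29, ∞}.
(a,b)_13: α=1, u≡10; β=3, v≡4 (mod 13); (10|13)=+1, (4|13)=+1; sign (−1)^0·+1^3·+1^1 = +1.
(a,b)_3: α=0, u≡2; β=-2, v≡2 (mod 3); (2|3)=-1, (2|3)=-1; sign (−1)^0·-1^-2·-1^0 = +1.
(a,b)_29: α=1, u≡21; β=2, v≡18 (mod 29); (21|29)=-1, (18|29)=-1; sign (−1)^0·-1^2·-1^1 = -1.
(a,b)_17: α=3, u≡11; β=9, v≡1 (mod 17); (11|17)=-1, (1|17)=+1; sign (−1)^0·-1^9·+1^3 = -1.
(a,b)_∞: sgn(-8523970)=−, sgn(221)=+, so +1.
(a,b)_23: α=0, u≡15; β=2, v≡5 (mod 23); (15|23)=-1, (5|23)=-1; sign (−1)^0·-1^2·-1^0 = +1.
(a,b)_19: α=-1, u≡11; β=-2, v≡10 (mod 19); (11|19)=+1, (10|19)=-1; sign (−1)^0·+1^-2·-1^-1 = -1.
(a,b)_2: α=-3, β=-12; u≡7, v≡5 (mod 8); ε(u)ε(v)=1·0, αω(v)=-3·1, βω(u)=-12·0; sum ≡ 1  ⇒  -1.
(a,b)_7: α=1, u≡5; β=2, v≡2 (mod 7); (5|7)=-1, (2|7)=+1; sign (−1)^0·-1^2·+1^1 = +1.
(a,b)_5: α=-1, u≡4; β=-4, v≡1 (mod 5); (4|5)=+1, (1|5)=+1; sign (−1)^0·+1^-4·+1^-1 = +1.
Ram(-8523970, 221) = {2, 17, 19, 29}; no ℚ_2-point on the conic.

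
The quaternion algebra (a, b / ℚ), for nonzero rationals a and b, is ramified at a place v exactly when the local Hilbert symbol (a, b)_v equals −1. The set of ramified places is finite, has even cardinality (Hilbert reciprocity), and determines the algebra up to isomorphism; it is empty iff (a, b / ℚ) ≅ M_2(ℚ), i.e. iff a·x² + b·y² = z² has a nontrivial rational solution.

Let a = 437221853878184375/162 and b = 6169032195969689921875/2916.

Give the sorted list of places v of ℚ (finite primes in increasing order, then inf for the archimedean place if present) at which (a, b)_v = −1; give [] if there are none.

[5, 11, 13, 29]

(a, b) ≡ (910, 256795) mod (ℚ^×)²; places V = {2, 3, 5, 7, 11, 13, 23, 29, ∞}.
(a,b)_3: α=-4, u≡1; β=-6, v≡1 (mod 3); (1|3)=+1, (1|3)=+1; sign (−1)^0·+1^-6·+1^-4 = +1.
(a,b)_∞: sgn(910)=+, sgn(256795)=+, so +1.
(a,b)_7: α=1, u≡4; β=1, v≡3 (mod 7); (4|7)=+1, (3|7)=-1; sign (−1)^1·+1^1·-1^1 = +1.
(a,b)_2: α=-1, β=-2; u≡7, v≡3 (mod 8); ε(u)ε(v)=1·1, αω(v)=-1·1, βω(u)=-2·0; sum ≡ 0  ⇒  +1.
(a,b)_13: α=5, u≡5; β=4, v≡8 (mod 13); (5|13)=-1, (8|13)=-1; sign (−1)^0·-1^4·-1^5 = -1.
(a,b)_11: α=2, u≡8; β=3, v≡1 (mod 11); (8|11)=-1, (1|11)=+1; sign (−1)^0·-1^3·+1^2 = -1.
(a,b)_23: α=2, u≡3; β=3, v≡7 (mod 23); (3|23)=+1, (7|23)=-1; sign (−1)^0·+1^3·-1^2 = +1.
(a,b)_5: α=5, u≡2; β=7, v≡1 (mod 5); (2|5)=-1, (1|5)=+1; sign (−1)^0·-1^7·+1^5 = -1.
(a,b)_29: α=2, u≡2; β=3, v≡3 (mod 29); (2|29)=-1, (3|29)=-1; sign (−1)^0·-1^3·-1^2 = -1.
(910, 256795 / ℚ) ramifies at {5, 11, 13, 29}: a division algebra.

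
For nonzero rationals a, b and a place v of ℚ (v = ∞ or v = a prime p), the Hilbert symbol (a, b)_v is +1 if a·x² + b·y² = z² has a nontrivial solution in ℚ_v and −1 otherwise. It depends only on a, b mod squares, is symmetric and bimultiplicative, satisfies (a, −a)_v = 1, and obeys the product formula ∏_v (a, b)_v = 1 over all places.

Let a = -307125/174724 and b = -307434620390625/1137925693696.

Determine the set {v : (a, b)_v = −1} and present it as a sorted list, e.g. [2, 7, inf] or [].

Mod squares: a ≡ -1365, b ≡ -105. Check v ∈ {∞, 2, 3, 5, 7, 11, 13, 19, 29}.
v=2: v_2(a)=-2, v_2(b)=-8; units ≡ 3, 7 (mod 8); ε·ε+αω+βω = 1·1+-2·0+-8·1 ≡ 1  ⇒  (a,b)_2 = -1.
v=7: a=7^1·(≡2), b=7^1·(≡5) mod 7; (2|7)=+1, (5|7)=-1; (−1)^{1·1·3}·(+1)^1·(-1)^1 = +1.
v=11: a=11^-2·(≡2), b=11^-4·(≡3) mod 11; (2|11)=-1, (3|11)=+1; (−1)^{-2·-4·5}·(-1)^-4·(+1)^-2 = +1.
v=3: a=3^3·(≡1), b=3^9·(≡1) mod 3; (1|3)=+1, (1|3)=+1; (−1)^{3·9·1}·(+1)^9·(+1)^3 = -1.
v=19: a=19^-2·(≡18), b=19^-2·(≡11) mod 19; (18|19)=-1, (11|19)=+1; (−1)^{-2·-2·9}·(-1)^-2·(+1)^-2 = +1.
v=13: a=13^1·(≡12), b=13^4·(≡4) mod 13; (12|13)=+1, (4|13)=+1; (−1)^{1·4·6}·(+1)^4·(+1)^1 = +1.
v=29: a=29^0·(≡15), b=29^-2·(≡8) mod 29; (15|29)=-1, (8|29)=-1; (−1)^{0·-2·14}·(-1)^-2·(-1)^0 = +1.
v=∞: -1365 < 0 and -105 < 0  ⇒  (a,b)_∞ = -1.
v=5: a=5^3·(≡2), b=5^7·(≡4) mod 5; (2|5)=-1, (4|5)=+1; (−1)^{3·7·2}·(-1)^7·(+1)^3 = -1.
Ram(-1365, -105) = {2, 3, 5, ∞}; no ℚ_2-point on the conic.

[2, 3, 5, inf]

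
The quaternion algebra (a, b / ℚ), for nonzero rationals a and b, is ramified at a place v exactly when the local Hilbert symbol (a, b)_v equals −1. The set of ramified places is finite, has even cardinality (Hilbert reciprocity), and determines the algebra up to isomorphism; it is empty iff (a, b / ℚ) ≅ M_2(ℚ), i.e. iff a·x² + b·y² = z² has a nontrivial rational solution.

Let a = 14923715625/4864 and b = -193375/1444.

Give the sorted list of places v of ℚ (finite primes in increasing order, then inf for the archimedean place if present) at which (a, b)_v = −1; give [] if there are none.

(a, b) ≡ (20995, -7735) mod (ℚ^×)²; places V = {2, 3, 5, 7, 13, 17, 19, ∞}.
(a,b)_19: α=-1, u≡15; β=-2, v≡16 (mod 19); (15|19)=-1, (16|19)=+1; sign (−1)^0·-1^-2·+1^-1 = +1.
(a,b)_5: α=5, u≡1; β=3, v≡2 (mod 5); (1|5)=+1, (2|5)=-1; sign (−1)^0·+1^3·-1^5 = -1.
(a,b)_3: α=2, u≡1; β=0, v≡2 (mod 3); (1|3)=+1, (2|3)=-1; sign (−1)^0·+1^0·-1^2 = +1.
(a,b)_17: α=1, u≡12; β=1, v≡2 (mod 17); (12|17)=-1, (2|17)=+1; sign (−1)^0·-1^1·+1^1 = -1.
(a,b)_13: α=1, u≡4; β=1, v≡10 (mod 13); (4|13)=+1, (10|13)=+1; sign (−1)^0·+1^1·+1^1 = +1.
(a,b)_∞: sgn(20995)=+, sgn(-7735)=−, so +1.
(a,b)_2: α=-8, β=-2; u≡3, v≡1 (mod 8); ε(u)ε(v)=1·0, αω(v)=-8·0, βω(u)=-2·1; sum ≡ 0  ⇒  +1.
(a,b)_7: α=4, u≡4; β=1, v≡2 (mod 7); (4|7)=+1, (2|7)=+1; sign (−1)^0·+1^1·+1^4 = +1.
(20995, -7735 / ℚ) ramifies at {5, 17}: a division algebra.

[5, 17]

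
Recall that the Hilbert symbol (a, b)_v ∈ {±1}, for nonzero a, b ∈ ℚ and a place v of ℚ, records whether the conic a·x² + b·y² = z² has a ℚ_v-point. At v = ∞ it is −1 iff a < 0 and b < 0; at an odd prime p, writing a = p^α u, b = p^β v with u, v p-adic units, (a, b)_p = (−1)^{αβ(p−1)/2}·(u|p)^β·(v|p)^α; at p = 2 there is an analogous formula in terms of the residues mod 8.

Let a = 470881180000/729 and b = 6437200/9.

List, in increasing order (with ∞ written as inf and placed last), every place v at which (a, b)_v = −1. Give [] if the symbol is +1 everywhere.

[2, 19]

(a, b) ≡ (22, 133) mod (ℚ^×)²; places V = {2, 3, 5, 7, 11, 19, ∞}.
(a,b)_∞: sgn(22)=+, sgn(133)=+, so +1.
(a,b)_3: α=-6, u≡1; β=-2, v≡1 (mod 3); (1|3)=+1, (1|3)=+1; sign (−1)^0·+1^-2·+1^-6 = +1.
(a,b)_7: α=2, u≡4; β=1, v≡5 (mod 7); (4|7)=+1, (5|7)=-1; sign (−1)^0·+1^1·-1^2 = +1.
(a,b)_19: α=2, u≡8; β=1, v≡16 (mod 19); (8|19)=-1, (16|19)=+1; sign (−1)^0·-1^1·+1^2 = -1.
(a,b)_11: α=3, u≡8; β=2, v≡9 (mod 11); (8|11)=-1, (9|11)=+1; sign (−1)^0·-1^2·+1^3 = +1.
(a,b)_2: α=5, β=4; u≡3, v≡5 (mod 8); ε(u)ε(v)=1·0, αω(v)=5·1, βω(u)=4·1; sum ≡ 1  ⇒  -1.
(a,b)_5: α=4, u≡2; β=2, v≡2 (mod 5); (2|5)=-1, (2|5)=-1; sign (−1)^0·-1^2·-1^4 = +1.
|Ram(22, 133)| = 2, even; anisotropic at {2, 19}.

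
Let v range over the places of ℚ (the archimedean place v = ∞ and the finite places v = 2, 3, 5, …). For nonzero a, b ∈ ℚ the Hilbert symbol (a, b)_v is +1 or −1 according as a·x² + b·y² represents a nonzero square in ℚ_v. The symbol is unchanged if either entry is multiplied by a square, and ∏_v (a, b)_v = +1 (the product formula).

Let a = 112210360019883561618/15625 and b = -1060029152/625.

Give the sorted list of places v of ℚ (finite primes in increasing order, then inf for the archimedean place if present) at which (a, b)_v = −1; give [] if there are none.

[13, 17]

Mod squares: a ≡ 11362, b ≡ -1352078. Check v ∈ {∞, 2, 3, 5, 7, 13, 17, 19, 23}.
v=23: a=23^3·(≡5), b=23^1·(≡1) mod 23; (5|23)=-1, (1|23)=+1; (−1)^{3·1·11}·(-1)^1·(+1)^3 = +1.
v=17: a=17^2·(≡11), b=17^1·(≡4) mod 17; (11|17)=-1, (4|17)=+1; (−1)^{2·1·8}·(-1)^1·(+1)^2 = -1.
v=13: a=13^3·(≡10), b=13^1·(≡2) mod 13; (10|13)=+1, (2|13)=-1; (−1)^{3·1·6}·(+1)^1·(-1)^3 = -1.
v=7: a=7^6·(≡1), b=7^3·(≡4) mod 7; (1|7)=+1, (4|7)=+1; (−1)^{6·3·3}·(+1)^3·(+1)^6 = +1.
v=3: a=3^2·(≡1), b=3^0·(≡1) mod 3; (1|3)=+1, (1|3)=+1; (−1)^{2·0·1}·(+1)^0·(+1)^2 = +1.
v=19: a=19^3·(≡9), b=19^1·(≡8) mod 19; (9|19)=+1, (8|19)=-1; (−1)^{3·1·9}·(+1)^1·(-1)^3 = +1.
v=∞: 11362 > 0 and -1352078 < 0  ⇒  (a,b)_∞ = +1.
v=2: v_2(a)=1, v_2(b)=5; units ≡ 1, 1 (mod 8); ε·ε+αω+βω = 0·0+1·0+5·0 ≡ 0  ⇒  (a,b)_2 = +1.
v=5: a=5^-6·(≡3), b=5^-4·(≡3) mod 5; (3|5)=-1, (3|5)=-1; (−1)^{-6·-4·2}·(-1)^-4·(-1)^-6 = +1.
Ram(11362, -1352078) = {13, 17}; no ℚ_13-point on the conic.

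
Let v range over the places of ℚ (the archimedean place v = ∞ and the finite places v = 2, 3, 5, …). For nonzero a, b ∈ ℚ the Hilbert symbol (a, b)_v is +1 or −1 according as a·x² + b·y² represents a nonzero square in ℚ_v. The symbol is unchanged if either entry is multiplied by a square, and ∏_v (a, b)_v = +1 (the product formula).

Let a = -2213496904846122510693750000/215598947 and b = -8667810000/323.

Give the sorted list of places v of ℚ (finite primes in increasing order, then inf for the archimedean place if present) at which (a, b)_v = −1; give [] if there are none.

(a, b) ≡ (-410533, -384047) mod (ℚ^×)²; places V = {2, 3, 5, 7, 17, 19, 29, 31, 41, 43, ∞}.
(a,b)_∞: sgn(-410533)=−, sgn(-384047)=−, so -1.
(a,b)_43: α=-2, u≡11; β=0, v≡22 (mod 43); (11|43)=+1, (22|43)=-1; sign (−1)^0·+1^0·-1^-2 = +1.
(a,b)_7: α=2, u≡5; β=0, v≡4 (mod 7); (5|7)=-1, (4|7)=+1; sign (−1)^0·-1^0·+1^2 = +1.
(a,b)_29: α=4, u≡7; β=1, v≡2 (mod 29); (7|29)=+1, (2|29)=-1; sign (−1)^0·+1^1·-1^4 = +1.
(a,b)_17: α=-1, u≡4; β=-1, v≡13 (mod 17); (4|17)=+1, (13|17)=+1; sign (−1)^0·+1^-1·+1^-1 = +1.
(a,b)_5: α=8, u≡2; β=4, v≡3 (mod 5); (2|5)=-1, (3|5)=-1; sign (−1)^0·-1^4·-1^8 = +1.
(a,b)_41: α=3, u≡4; β=1, v≡12 (mod 41); (4|41)=+1, (12|41)=-1; sign (−1)^0·+1^1·-1^3 = -1.
(a,b)_2: α=4, β=4; u≡3, v≡1 (mod 8); ε(u)ε(v)=1·0, αω(v)=4·0, βω(u)=4·1; sum ≡ 0  ⇒  +1.
(a,b)_31: α=1, u≡9; β=0, v≡21 (mod 31); (9|31)=+1, (21|31)=-1; sign (−1)^0·+1^0·-1^1 = -1.
(a,b)_19: α=-3, u≡2; β=-1, v≡3 (mod 19); (2|19)=-1, (3|19)=-1; sign (−1)^1·-1^-1·-1^-3 = -1.
(a,b)_3: α=14, u≡2; β=6, v≡1 (mod 3); (2|3)=-1, (1|3)=+1; sign (−1)^0·-1^6·+1^14 = +1.
(-410533, -384047 / ℚ) ramifies at {19, 31, 41, ∞}: a division algebra.

[19, 31, 41, inf]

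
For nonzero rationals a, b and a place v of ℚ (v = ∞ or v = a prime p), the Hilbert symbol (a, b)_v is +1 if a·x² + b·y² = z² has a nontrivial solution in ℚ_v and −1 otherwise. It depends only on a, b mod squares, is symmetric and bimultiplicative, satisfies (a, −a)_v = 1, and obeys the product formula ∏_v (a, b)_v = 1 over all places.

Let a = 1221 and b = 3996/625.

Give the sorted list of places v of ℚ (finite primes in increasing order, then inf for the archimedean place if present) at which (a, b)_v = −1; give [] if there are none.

(a, b) ≡ (1221, 111) mod (ℚ^×)²; places V = {2, 3, 5, 11, 37, ∞}.
(a,b)_3: α=1, u≡2; β=3, v≡1 (mod 3); (2|3)=-1, (1|3)=+1; sign (−1)^1·-1^3·+1^1 = +1.
(a,b)_37: α=1, u≡33; β=1, v≡10 (mod 37); (33|37)=+1, (10|37)=+1; sign (−1)^0·+1^1·+1^1 = +1.
(a,b)_11: α=1, u≡1; β=0, v≡4 (mod 11); (1|11)=+1, (4|11)=+1; sign (−1)^0·+1^0·+1^1 = +1.
(a,b)_5: α=0, u≡1; β=-4, v≡1 (mod 5); (1|5)=+1, (1|5)=+1; sign (−1)^0·+1^-4·+1^0 = +1.
(a,b)_∞: sgn(1221)=+, sgn(111)=+, so +1.
(a,b)_2: α=0, β=2; u≡5, v≡7 (mod 8); ε(u)ε(v)=0·1, αω(v)=0·0, βω(u)=2·1; sum ≡ 0  ⇒  +1.
Ram(a, b) = ∅: the form 1221·x² + 111·y² − z² is isotropic over every ℚ_v, so by Hasse–Minkowski it is isotropic over ℚ.

[]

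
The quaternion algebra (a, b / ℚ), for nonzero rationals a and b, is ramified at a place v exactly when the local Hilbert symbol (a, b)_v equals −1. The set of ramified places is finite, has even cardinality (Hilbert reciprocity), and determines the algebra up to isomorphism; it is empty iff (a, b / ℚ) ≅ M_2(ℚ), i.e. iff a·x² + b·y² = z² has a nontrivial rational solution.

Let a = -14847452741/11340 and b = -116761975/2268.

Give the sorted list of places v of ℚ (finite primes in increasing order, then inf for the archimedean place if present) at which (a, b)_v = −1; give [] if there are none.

Mod squares: a ≡ -1015, b ≡ -2233. Check v ∈ {∞, 2, 3, 5, 7, 11, 17, 29}.
v=∞: -1015 < 0 and -2233 < 0  ⇒  (a,b)_∞ = -1.
v=7: a=7^-1·(≡4), b=7^-1·(≡3) mod 7; (4|7)=+1, (3|7)=-1; (−1)^{-1·-1·3}·(+1)^-1·(-1)^-1 = +1.
v=5: a=5^-1·(≡3), b=5^2·(≡2) mod 5; (3|5)=-1, (2|5)=-1; (−1)^{-1·2·2}·(-1)^2·(-1)^-1 = -1.
v=11: a=11^6·(≡10), b=11^5·(≡6) mod 11; (10|11)=-1, (6|11)=-1; (−1)^{6·5·5}·(-1)^5·(-1)^6 = -1.
v=2: v_2(a)=-2, v_2(b)=-2; units ≡ 1, 7 (mod 8); ε·ε+αω+βω = 0·1+-2·0+-2·0 ≡ 0  ⇒  (a,b)_2 = +1.
v=17: a=17^2·(≡6), b=17^0·(≡11) mod 17; (6|17)=-1, (11|17)=-1; (−1)^{2·0·8}·(-1)^0·(-1)^2 = +1.
v=29: a=29^1·(≡9), b=29^1·(≡19) mod 29; (9|29)=+1, (19|29)=-1; (−1)^{1·1·14}·(+1)^1·(-1)^1 = -1.
v=3: a=3^-4·(≡2), b=3^-4·(≡2) mod 3; (2|3)=-1, (2|3)=-1; (−1)^{-4·-4·1}·(-1)^-4·(-1)^-4 = +1.
|Ram(-1015, -2233)| = 4, even; anisotropic at {5, 11, 29, ∞}.

[5, 11, 29, inf]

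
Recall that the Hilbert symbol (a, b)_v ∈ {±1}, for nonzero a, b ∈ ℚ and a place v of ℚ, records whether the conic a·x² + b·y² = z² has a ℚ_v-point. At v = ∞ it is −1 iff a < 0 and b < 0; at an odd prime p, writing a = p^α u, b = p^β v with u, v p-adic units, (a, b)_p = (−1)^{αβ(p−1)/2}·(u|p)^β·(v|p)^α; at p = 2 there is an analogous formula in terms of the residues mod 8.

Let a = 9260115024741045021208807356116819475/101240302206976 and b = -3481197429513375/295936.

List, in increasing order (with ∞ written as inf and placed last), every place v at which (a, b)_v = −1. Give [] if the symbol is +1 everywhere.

[11, 29, 31, 37, 41, 43]

(a, b) ≡ (1891699, -1022670935) mod (ℚ^×)²; places V = {2, 3, 5, 11, 13, 17, 29, 31, 37, 41, 43, ∞}.
(a,b)_31: α=2, u≡12; β=1, v≡1 (mod 31); (12|31)=-1, (1|31)=+1; sign (−1)^0·-1^1·+1^2 = -1.
(a,b)_11: α=4, u≡7; β=1, v≡3 (mod 11); (7|11)=-1, (3|11)=+1; sign (−1)^0·-1^1·+1^4 = -1.
(a,b)_5: α=2, u≡4; β=3, v≡3 (mod 5); (4|5)=+1, (3|5)=-1; sign (−1)^0·+1^3·-1^2 = +1.
(a,b)_∞: sgn(1891699)=+, sgn(-1022670935)=−, so +1.
(a,b)_29: α=3, u≡3; β=1, v≡9 (mod 29); (3|29)=-1, (9|29)=+1; sign (−1)^0·-1^1·+1^3 = -1.
(a,b)_3: α=4, u≡1; β=4, v≡1 (mod 3); (1|3)=+1, (1|3)=+1; sign (−1)^0·+1^4·+1^4 = +1.
(a,b)_2: α=-22, β=-10; u≡3, v≡1 (mod 8); ε(u)ε(v)=1·0, αω(v)=-22·0, βω(u)=-10·1; sum ≡ 0  ⇒  +1.
(a,b)_37: α=3, u≡3; β=1, v≡18 (mod 37); (3|37)=+1, (18|37)=-1; sign (−1)^0·+1^1·-1^3 = -1.
(a,b)_17: α=-6, u≡6; β=-2, v≡14 (mod 17); (6|17)=-1, (14|17)=-1; sign (−1)^0·-1^-2·-1^-6 = +1.
(a,b)_43: α=3, u≡23; β=1, v≡21 (mod 43); (23|43)=+1, (21|43)=+1; sign (−1)^1·+1^1·+1^3 = -1.
(a,b)_13: α=4, u≡12; β=1, v≡12 (mod 13); (12|13)=+1, (12|13)=+1; sign (−1)^0·+1^1·+1^4 = +1.
(a,b)_41: α=5, u≡6; β=2, v≡12 (mod 41); (6|41)=-1, (12|41)=-1; sign (−1)^0·-1^2·-1^5 = -1.
|Ram(1891699, -1022670935)| = 6, even; anisotropic at {11, 29, 31, 37, 41, 43}.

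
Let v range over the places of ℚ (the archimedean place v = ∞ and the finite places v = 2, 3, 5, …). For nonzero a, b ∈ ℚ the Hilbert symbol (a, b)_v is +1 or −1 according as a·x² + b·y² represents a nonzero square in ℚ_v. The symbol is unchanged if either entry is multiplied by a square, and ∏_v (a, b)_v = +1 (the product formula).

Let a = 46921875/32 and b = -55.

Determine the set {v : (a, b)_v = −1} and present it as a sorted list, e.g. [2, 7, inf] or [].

Mod squares: a ≡ 6006, b ≡ -55. Check v ∈ {∞, 2, 3, 5, 7, 11, 13}.
v=7: a=7^1·(≡4), b=7^0·(≡1) mod 7; (4|7)=+1, (1|7)=+1; (−1)^{1·0·3}·(+1)^0·(+1)^1 = +1.
v=11: a=11^1·(≡10), b=11^1·(≡6) mod 11; (10|11)=-1, (6|11)=-1; (−1)^{1·1·5}·(-1)^1·(-1)^1 = -1.
v=2: v_2(a)=-5, v_2(b)=0; units ≡ 3, 1 (mod 8); ε·ε+αω+βω = 1·0+-5·0+0·1 ≡ 0  ⇒  (a,b)_2 = +1.
v=13: a=13^1·(≡7), b=13^0·(≡10) mod 13; (7|13)=-1, (10|13)=+1; (−1)^{1·0·6}·(-1)^0·(+1)^1 = +1.
v=5: a=5^6·(≡4), b=5^1·(≡4) mod 5; (4|5)=+1, (4|5)=+1; (−1)^{6·1·2}·(+1)^1·(+1)^6 = +1.
v=∞: 6006 > 0 and -55 < 0  ⇒  (a,b)_∞ = +1.
v=3: a=3^1·(≡1), b=3^0·(≡2) mod 3; (1|3)=+1, (2|3)=-1; (−1)^{1·0·1}·(+1)^0·(-1)^1 = -1.
(6006, -55 / ℚ) ramifies at {3, 11}: a division algebra.

[3, 11]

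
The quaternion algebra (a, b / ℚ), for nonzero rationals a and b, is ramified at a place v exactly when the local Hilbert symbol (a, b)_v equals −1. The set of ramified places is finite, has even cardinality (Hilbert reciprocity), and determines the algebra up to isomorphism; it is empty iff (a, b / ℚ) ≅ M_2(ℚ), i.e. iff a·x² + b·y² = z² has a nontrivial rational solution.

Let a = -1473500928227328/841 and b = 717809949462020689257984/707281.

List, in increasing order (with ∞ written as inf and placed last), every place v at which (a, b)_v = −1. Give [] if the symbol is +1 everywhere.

[2, 7, 11, 13]

(a, b) ≡ (-462, 6006) mod (ℚ^×)²; places V = {2, 3, 7, 11, 13, 29, 53, ∞}.
(a,b)_11: α=1, u≡10; β=3, v≡7 (mod 11); (10|11)=-1, (7|11)=-1; sign (−1)^1·-1^3·-1^1 = -1.
(a,b)_∞: sgn(-462)=−, sgn(6006)=+, so +1.
(a,b)_53: α=2, u≡17; β=4, v≡46 (mod 53); (17|53)=+1, (46|53)=+1; sign (−1)^0·+1^4·+1^2 = +1.
(a,b)_13: α=2, u≡8; β=3, v≡11 (mod 13); (8|13)=-1, (11|13)=-1; sign (−1)^0·-1^3·-1^2 = -1.
(a,b)_2: α=11, β=9; u≡1, v≡3 (mod 8); ε(u)ε(v)=0·1, αω(v)=11·1, βω(u)=9·0; sum ≡ 1  ⇒  -1.
(a,b)_29: α=-2, u≡26; β=-4, v≡19 (mod 29); (26|29)=-1, (19|29)=-1; sign (−1)^0·-1^-4·-1^-2 = +1.
(a,b)_7: α=1, u≡4; β=3, v≡1 (mod 7); (4|7)=+1, (1|7)=+1; sign (−1)^1·+1^3·+1^1 = -1.
(a,b)_3: α=9, u≡2; β=11, v≡1 (mod 3); (2|3)=-1, (1|3)=+1; sign (−1)^1·-1^11·+1^9 = +1.
Ram(-462, 6006) = {2, 7, 11, 13}; no ℚ_2-point on the conic.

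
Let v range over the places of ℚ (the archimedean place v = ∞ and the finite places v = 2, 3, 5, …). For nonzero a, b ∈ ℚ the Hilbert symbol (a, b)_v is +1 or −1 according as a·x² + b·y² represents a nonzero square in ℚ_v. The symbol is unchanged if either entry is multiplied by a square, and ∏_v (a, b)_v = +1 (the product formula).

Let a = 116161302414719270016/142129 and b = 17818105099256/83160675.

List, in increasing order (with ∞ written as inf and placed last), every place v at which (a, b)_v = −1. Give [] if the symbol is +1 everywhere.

(a, b) ≡ (114, 4218) mod (ℚ^×)²; places V = {2, 3, 5, 7, 11, 13, 17, 19, 29, 37, 43, ∞}.
(a,b)_17: α=0, u≡12; β=2, v≡15 (mod 17); (12|17)=-1, (15|17)=+1; sign (−1)^0·-1^2·+1^0 = +1.
(a,b)_19: α=3, u≡16; β=1, v≡3 (mod 19); (16|19)=+1, (3|19)=-1; sign (−1)^1·+1^1·-1^3 = +1.
(a,b)_5: α=0, u≡4; β=-2, v≡3 (mod 5); (4|5)=+1, (3|5)=-1; sign (−1)^0·+1^-2·-1^0 = +1.
(a,b)_13: α=-2, u≡1; β=-2, v≡6 (mod 13); (1|13)=+1, (6|13)=-1; sign (−1)^0·+1^-2·-1^-2 = +1.
(a,b)_3: α=5, u≡2; β=-9, v≡2 (mod 3); (2|3)=-1, (2|3)=-1; sign (−1)^1·-1^-9·-1^5 = -1.
(a,b)_2: α=7, β=3; u≡1, v≡5 (mod 8); ε(u)ε(v)=0·0, αω(v)=7·1, βω(u)=3·0; sum ≡ 1  ⇒  -1.
(a,b)_37: α=4, u≡27; β=1, v≡1 (mod 37); (27|37)=+1, (1|37)=+1; sign (−1)^0·+1^1·+1^4 = +1.
(a,b)_11: α=2, u≡9; β=2, v≡3 (mod 11); (9|11)=+1, (3|11)=+1; sign (−1)^0·+1^2·+1^2 = +1.
(a,b)_43: α=0, u≡8; β=2, v≡40 (mod 43); (8|43)=-1, (40|43)=+1; sign (−1)^0·-1^2·+1^0 = +1.
(a,b)_29: α=-2, u≡17; β=0, v≡16 (mod 29); (17|29)=-1, (16|29)=+1; sign (−1)^0·-1^0·+1^-2 = +1.
(a,b)_∞: sgn(114)=+, sgn(4218)=+, so +1.
(a,b)_7: α=4, u≡2; β=2, v≡4 (mod 7); (2|7)=+1, (4|7)=+1; sign (−1)^0·+1^2·+1^4 = +1.
|Ram(114, 4218)| = 2, even; anisotropic at {2, 3}.

[2, 3]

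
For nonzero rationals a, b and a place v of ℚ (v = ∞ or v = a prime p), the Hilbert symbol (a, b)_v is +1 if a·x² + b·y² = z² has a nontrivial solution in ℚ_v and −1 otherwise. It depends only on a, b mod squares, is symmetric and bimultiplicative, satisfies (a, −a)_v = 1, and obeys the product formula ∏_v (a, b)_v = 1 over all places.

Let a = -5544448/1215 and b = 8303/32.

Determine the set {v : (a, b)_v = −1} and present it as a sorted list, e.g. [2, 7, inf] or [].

(a, b) ≡ (-6630, 46) mod (ℚ^×)²; places V = {2, 3, 5, 7, 13, 17, 19, 23, ∞}.
(a,b)_13: α=1, u≡10; β=0, v≡8 (mod 13); (10|13)=+1, (8|13)=-1; sign (−1)^0·+1^0·-1^1 = -1.
(a,b)_2: α=9, β=-5; u≡5, v≡7 (mod 8); ε(u)ε(v)=0·1, αω(v)=9·0, βω(u)=-5·1; sum ≡ 1  ⇒  -1.
(a,b)_∞: sgn(-6630)=−, sgn(46)=+, so +1.
(a,b)_19: α=0, u≡1; β=2, v≡12 (mod 19); (1|19)=+1, (12|19)=-1; sign (−1)^0·+1^2·-1^0 = +1.
(a,b)_7: α=2, u≡6; β=0, v≡2 (mod 7); (6|7)=-1, (2|7)=+1; sign (−1)^0·-1^0·+1^2 = +1.
(a,b)_5: α=-1, u≡4; β=0, v≡4 (mod 5); (4|5)=+1, (4|5)=+1; sign (−1)^0·+1^0·+1^-1 = +1.
(a,b)_23: α=0, u≡17; β=1, v≡12 (mod 23); (17|23)=-1, (12|23)=+1; sign (−1)^0·-1^1·+1^0 = -1.
(a,b)_3: α=-5, u≡1; β=0, v≡1 (mod 3); (1|3)=+1, (1|3)=+1; sign (−1)^0·+1^0·+1^-5 = +1.
(a,b)_17: α=1, u≡15; β=0, v≡5 (mod 17); (15|17)=+1, (5|17)=-1; sign (−1)^0·+1^0·-1^1 = -1.
Ram(-6630, 46) = {2, 13, 17, 23}; no ℚ_2-point on the conic.

[2, 13, 17, 23]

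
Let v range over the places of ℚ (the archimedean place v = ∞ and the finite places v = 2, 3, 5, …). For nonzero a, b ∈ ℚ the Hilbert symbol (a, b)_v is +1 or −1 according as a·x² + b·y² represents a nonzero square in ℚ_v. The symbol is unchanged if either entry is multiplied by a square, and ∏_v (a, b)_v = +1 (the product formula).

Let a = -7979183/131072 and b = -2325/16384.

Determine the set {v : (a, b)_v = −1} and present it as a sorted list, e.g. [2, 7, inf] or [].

[2, 3, 23, inf]

(a, b) ≡ (-46, -93) mod (ℚ^×)²; places V = {2, 3, 5, 19, 23, 31, ∞}.
(a,b)_23: α=1, u≡7; β=0, v≡17 (mod 23); (7|23)=-1, (17|23)=-1; sign (−1)^0·-1^0·-1^1 = -1.
(a,b)_31: α=2, u≡9; β=1, v≡5 (mod 31); (9|31)=+1, (5|31)=+1; sign (−1)^0·+1^1·+1^2 = +1.
(a,b)_5: α=0, u≡1; β=2, v≡3 (mod 5); (1|5)=+1, (3|5)=-1; sign (−1)^0·+1^2·-1^0 = +1.
(a,b)_3: α=0, u≡2; β=1, v≡2 (mod 3); (2|3)=-1, (2|3)=-1; sign (−1)^0·-1^1·-1^0 = -1.
(a,b)_∞: sgn(-46)=−, sgn(-93)=−, so -1.
(a,b)_19: α=2, u≡7; β=0, v≡2 (mod 19); (7|19)=+1, (2|19)=-1; sign (−1)^0·+1^0·-1^2 = +1.
(a,b)_2: α=-17, β=-14; u≡1, v≡3 (mod 8); ε(u)ε(v)=0·1, αω(v)=-17·1, βω(u)=-14·0; sum ≡ 1  ⇒  -1.
(-46, -93 / ℚ) ramifies at {2, 3, 23, ∞}: a division algebra.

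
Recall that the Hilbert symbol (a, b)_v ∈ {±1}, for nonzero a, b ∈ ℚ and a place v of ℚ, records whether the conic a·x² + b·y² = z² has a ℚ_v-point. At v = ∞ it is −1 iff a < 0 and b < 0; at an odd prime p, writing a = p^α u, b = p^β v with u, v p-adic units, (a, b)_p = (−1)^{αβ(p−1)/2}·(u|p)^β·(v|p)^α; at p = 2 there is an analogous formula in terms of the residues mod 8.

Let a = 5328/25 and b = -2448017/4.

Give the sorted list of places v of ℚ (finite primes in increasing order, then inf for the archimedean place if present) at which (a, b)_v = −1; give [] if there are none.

Mod squares: a ≡ 37, b ≡ -2448017. Check v ∈ {∞, 2, 3, 5, 11, 13, 17, 19, 37, 53}.
v=2: v_2(a)=4, v_2(b)=-2; units ≡ 5, 7 (mod 8); ε·ε+αω+βω = 0·1+4·0+-2·1 ≡ 0  ⇒  (a,b)_2 = +1.
v=∞: 37 > 0 and -2448017 < 0  ⇒  (a,b)_∞ = +1.
v=3: a=3^2·(≡1), b=3^0·(≡1) mod 3; (1|3)=+1, (1|3)=+1; (−1)^{2·0·1}·(+1)^0·(+1)^2 = +1.
v=5: a=5^-2·(≡3), b=5^0·(≡2) mod 5; (3|5)=-1, (2|5)=-1; (−1)^{-2·0·2}·(-1)^0·(-1)^-2 = +1.
v=17: a=17^0·(≡3), b=17^1·(≡10) mod 17; (3|17)=-1, (10|17)=-1; (−1)^{0·1·8}·(-1)^1·(-1)^0 = -1.
v=11: a=11^0·(≡5), b=11^1·(≡4) mod 11; (5|11)=+1, (4|11)=+1; (−1)^{0·1·5}·(+1)^1·(+1)^0 = +1.
v=37: a=37^1·(≡25), b=37^0·(≡22) mod 37; (25|37)=+1, (22|37)=-1; (−1)^{1·0·18}·(+1)^0·(-1)^1 = -1.
v=13: a=13^0·(≡2), b=13^1·(≡12) mod 13; (2|13)=-1, (12|13)=+1; (−1)^{0·1·6}·(-1)^1·(+1)^0 = -1.
v=19: a=19^0·(≡14), b=19^1·(≡18) mod 19; (14|19)=-1, (18|19)=-1; (−1)^{0·1·9}·(-1)^1·(-1)^0 = -1.
v=53: a=53^0·(≡52), b=53^1·(≡20) mod 53; (52|53)=+1, (20|53)=-1; (−1)^{0·1·26}·(+1)^1·(-1)^0 = +1.
(37, -2448017 / ℚ) ramifies at {13, 17, 19, 37}: a division algebra.

[13, 17, 19, 37]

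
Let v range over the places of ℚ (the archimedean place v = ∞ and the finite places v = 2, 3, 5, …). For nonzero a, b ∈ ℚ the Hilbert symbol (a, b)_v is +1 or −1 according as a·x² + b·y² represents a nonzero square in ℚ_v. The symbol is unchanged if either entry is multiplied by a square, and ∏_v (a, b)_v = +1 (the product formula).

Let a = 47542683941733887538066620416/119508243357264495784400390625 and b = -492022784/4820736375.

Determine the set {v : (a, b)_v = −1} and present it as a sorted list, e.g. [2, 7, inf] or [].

[5, 11]

Mod squares: a ≡ 65, b ≡ -5005. Check v ∈ {∞, 2, 3, 5, 7, 11, 13, 17, 19, 31}.
v=2: v_2(a)=24, v_2(b)=10; units ≡ 1, 3 (mod 8); ε·ε+αω+βω = 0·1+24·1+10·0 ≡ 0  ⇒  (a,b)_2 = +1.
v=13: a=13^-3·(≡8), b=13^-1·(≡5) mod 13; (8|13)=-1, (5|13)=-1; (−1)^{-3·-1·6}·(-1)^-1·(-1)^-3 = +1.
v=19: a=19^6·(≡3), b=19^2·(≡1) mod 19; (3|19)=-1, (1|19)=+1; (−1)^{6·2·9}·(-1)^2·(+1)^6 = +1.
v=7: a=7^6·(≡4), b=7^-3·(≡5) mod 7; (4|7)=+1, (5|7)=-1; (−1)^{6·-3·3}·(+1)^-3·(-1)^6 = +1.
v=31: a=31^-6·(≡6), b=31^-2·(≡6) mod 31; (6|31)=-1, (6|31)=-1; (−1)^{-6·-2·15}·(-1)^-2·(-1)^-6 = +1.
v=11: a=11^6·(≡2), b=11^3·(≡6) mod 11; (2|11)=-1, (6|11)=-1; (−1)^{6·3·5}·(-1)^3·(-1)^6 = -1.
v=5: a=5^-9·(≡2), b=5^-3·(≡1) mod 5; (2|5)=-1, (1|5)=+1; (−1)^{-9·-3·2}·(-1)^-3·(+1)^-9 = -1.
v=∞: 65 > 0 and -5005 < 0  ⇒  (a,b)_∞ = +1.
v=3: a=3^-22·(≡2), b=3^-2·(≡2) mod 3; (2|3)=-1, (2|3)=-1; (−1)^{-22·-2·1}·(-1)^-2·(-1)^-22 = +1.
v=17: a=17^2·(≡7), b=17^0·(≡12) mod 17; (7|17)=-1, (12|17)=-1; (−1)^{2·0·8}·(-1)^0·(-1)^2 = +1.
(65, -5005 / ℚ) ramifies at {5, 11}: a division algebra.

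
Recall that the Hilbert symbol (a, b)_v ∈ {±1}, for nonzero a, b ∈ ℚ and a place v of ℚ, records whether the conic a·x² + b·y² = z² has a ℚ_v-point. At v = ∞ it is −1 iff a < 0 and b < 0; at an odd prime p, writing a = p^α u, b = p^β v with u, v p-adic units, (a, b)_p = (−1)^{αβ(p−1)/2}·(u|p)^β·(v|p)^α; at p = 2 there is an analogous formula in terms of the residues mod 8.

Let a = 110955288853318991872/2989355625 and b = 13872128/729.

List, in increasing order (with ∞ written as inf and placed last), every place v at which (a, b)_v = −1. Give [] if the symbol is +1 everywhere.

[2, 23]

Mod squares: a ≡ 7, b ≡ 13547. Check v ∈ {∞, 2, 3, 5, 7, 19, 23, 31, 41}.
v=41: a=41^2·(≡27), b=41^0·(≡11) mod 41; (27|41)=-1, (11|41)=-1; (−1)^{2·0·20}·(-1)^0·(-1)^2 = +1.
v=23: a=23^2·(≡5), b=23^1·(≡22) mod 23; (5|23)=-1, (22|23)=-1; (−1)^{2·1·11}·(-1)^1·(-1)^2 = -1.
v=5: a=5^-4·(≡3), b=5^0·(≡2) mod 5; (3|5)=-1, (2|5)=-1; (−1)^{-4·0·2}·(-1)^0·(-1)^-4 = +1.
v=19: a=19^2·(≡6), b=19^1·(≡8) mod 19; (6|19)=+1, (8|19)=-1; (−1)^{2·1·9}·(+1)^1·(-1)^2 = +1.
v=31: a=31^2·(≡5), b=31^1·(≡6) mod 31; (5|31)=+1, (6|31)=-1; (−1)^{2·1·15}·(+1)^1·(-1)^2 = +1.
v=∞: 7 > 0 and 13547 > 0  ⇒  (a,b)_∞ = +1.
v=2: v_2(a)=20, v_2(b)=10; units ≡ 7, 3 (mod 8); ε·ε+αω+βω = 1·1+20·1+10·0 ≡ 1  ⇒  (a,b)_2 = -1.
v=3: a=3^-14·(≡1), b=3^-6·(≡2) mod 3; (1|3)=+1, (2|3)=-1; (−1)^{-14·-6·1}·(+1)^-6·(-1)^-14 = +1.
v=7: a=7^3·(≡4), b=7^0·(≡4) mod 7; (4|7)=+1, (4|7)=+1; (−1)^{3·0·3}·(+1)^0·(+1)^3 = +1.
Ram(7, 13547) = {2, 23}; no ℚ_2-point on the conic.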